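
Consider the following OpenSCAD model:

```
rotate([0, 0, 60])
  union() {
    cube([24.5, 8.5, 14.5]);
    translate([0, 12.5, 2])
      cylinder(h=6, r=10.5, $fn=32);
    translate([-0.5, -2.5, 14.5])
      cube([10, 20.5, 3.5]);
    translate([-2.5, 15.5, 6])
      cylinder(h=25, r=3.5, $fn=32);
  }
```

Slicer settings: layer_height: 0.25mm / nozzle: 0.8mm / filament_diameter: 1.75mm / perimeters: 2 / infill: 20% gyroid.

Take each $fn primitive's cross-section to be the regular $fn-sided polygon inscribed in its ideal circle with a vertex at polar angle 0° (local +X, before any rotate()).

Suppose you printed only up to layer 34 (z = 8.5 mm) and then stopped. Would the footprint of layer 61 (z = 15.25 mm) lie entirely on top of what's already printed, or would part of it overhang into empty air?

Compare the two slices. At z = 8.5: the cube (footprint 24.5×8.5) is included at this height (area 208.25 mm²); the cylinder at (0, 12.5) is not intersected at this z (z outside [2, 8]); the cube at (-0.5, -2.5) does not reach this height (z outside [14.5, 18]); the cylinder at (-2.5, 15.5): section is a regular 32-gon, circumradius r=3.5 (area = (32/2)·3.500²·sin(360°/32) = 38.24 mm²); Combining (union): the 2 present regions are separate (no shared area or edge), so areas and boundary lengths simply add and each stays a separate island — area = 246.49 mm²; (rotated 60° about Z; rotation is an isometry so areas/perimeters/island counts are preserved). At z = 15.25: the cube does not reach this height (z outside [0, 14.5]); the cylinder at (0, 12.5) is absent (z outside [2, 8]); the cube at (-0.5, -2.5) (footprint 10×20.5) is included at this height (area 205.00 mm²); the cylinder at (-2.5, 15.5): section is a regular 32-gon, circumradius r=3.5 (area = (32/2)·3.500²·sin(360°/32) = 38.24 mm²); Merging all regions: the regions partially overlap — summed areas 243.24 mm² minus the doubly-counted overlap 5.89 mm² gives 237.35 mm² — area = 237.35 mm²; (rotated 60° about Z; rotation is an isometry so areas/perimeters/island counts are preserved). Checking containment: at z = 15.25 the cross-section extends beyond the z = 8.5 cross-section by about 118.36 mm².

part overhangs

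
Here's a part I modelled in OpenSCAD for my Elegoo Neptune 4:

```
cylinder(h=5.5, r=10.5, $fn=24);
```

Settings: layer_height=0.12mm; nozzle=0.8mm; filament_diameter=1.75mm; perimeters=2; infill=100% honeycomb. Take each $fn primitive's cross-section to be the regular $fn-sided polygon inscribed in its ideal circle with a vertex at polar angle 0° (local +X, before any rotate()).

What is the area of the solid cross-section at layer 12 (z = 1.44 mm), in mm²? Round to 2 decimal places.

342.42 mm²

At z = 1.44 mm: the r=10.5 cylinder contributes a regular 24-gon of circumradius 10.5 (area = (24/2)·10.500²·sin(360°/24) = 342.42 mm²). Overall, the cross-section is a single solid region. Net area = 342.42 mm².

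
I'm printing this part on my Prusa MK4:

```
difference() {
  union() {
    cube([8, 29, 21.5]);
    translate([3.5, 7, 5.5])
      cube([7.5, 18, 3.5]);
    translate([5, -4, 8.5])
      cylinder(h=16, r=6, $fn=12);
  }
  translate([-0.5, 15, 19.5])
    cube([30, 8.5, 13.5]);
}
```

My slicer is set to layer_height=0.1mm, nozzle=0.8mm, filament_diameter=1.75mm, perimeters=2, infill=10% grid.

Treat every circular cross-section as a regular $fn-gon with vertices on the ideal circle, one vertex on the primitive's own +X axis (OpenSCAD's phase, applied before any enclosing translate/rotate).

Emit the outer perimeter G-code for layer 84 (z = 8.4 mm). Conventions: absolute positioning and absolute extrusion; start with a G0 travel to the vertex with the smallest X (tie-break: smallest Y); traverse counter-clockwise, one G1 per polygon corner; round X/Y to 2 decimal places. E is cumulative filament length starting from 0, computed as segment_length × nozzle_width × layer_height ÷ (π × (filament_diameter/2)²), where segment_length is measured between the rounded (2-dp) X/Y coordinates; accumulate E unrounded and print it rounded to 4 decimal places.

G0 X0.00 Y0.00 Z8.40
G1 X8.00 Y0.00 E0.2661
G1 X8.00 Y7.00 E0.4989
G1 X11.00 Y7.00 E0.5987
G1 X11.00 Y25.00 E1.1974
G1 X8.00 Y25.00 E1.2971
G1 X8.00 Y29.00 E1.4302
G1 X0.00 Y29.00 E1.6963
G1 X0.00 Y0.00 E2.6608

At z = 8.4 mm: the 8×29 cube contributes its full rectangle; the cube at (3.5, 7) is present — its section is the full 7.5×18 rectangle; the cylinder at (5, -4) is absent (z outside [8.5, 24.5]); Merging all regions: the regions partially overlap (shared area 81.00 mm²), so overlapping operands fuse into one piece — 1 connected region; the cube at (-0.5, 15) does not reach this height (z outside [19.5, 33]); Taking the first minus the rest: none of the subtracted shapes is present at this height, so that combined region is unchanged — 1 connected region. The outline is a single polygon with 8 vertices. Extrusion per mm of travel: 0.8 × 0.1 / (π × 0.875²) = 0.033260. Accumulating E over each segment gives final E = 2.6608.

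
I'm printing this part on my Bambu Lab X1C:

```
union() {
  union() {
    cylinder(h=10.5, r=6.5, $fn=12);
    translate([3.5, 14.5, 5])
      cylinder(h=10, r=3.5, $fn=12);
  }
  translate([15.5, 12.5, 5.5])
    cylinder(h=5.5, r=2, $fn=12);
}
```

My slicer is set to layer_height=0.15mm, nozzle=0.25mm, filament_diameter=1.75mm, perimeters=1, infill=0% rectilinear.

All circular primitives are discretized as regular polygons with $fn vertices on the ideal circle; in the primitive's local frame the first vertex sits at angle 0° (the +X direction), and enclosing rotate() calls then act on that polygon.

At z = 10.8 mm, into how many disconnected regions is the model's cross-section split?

2

At z = 10.8 mm: the cylinder is not intersected at this z (z outside [0, 10.5]); the r=3.5 cylinder at (3.5, 14.5) gives a regular 12-gon of circumradius 3.5 (constant along its height); Combining (union): only the r=3.5 cylinder at (3.5, 14.5) is present, so the union is just that shape — 1 connected region; the r=2 cylinder at (15.5, 12.5) gives a regular 12-gon of circumradius 2 (constant along its height); Combining (union): the 2 present regions are separate (no shared area or edge), so areas and boundary lengths simply add and each stays a separate island — 2 connected regions. The result has 2 disconnected regions.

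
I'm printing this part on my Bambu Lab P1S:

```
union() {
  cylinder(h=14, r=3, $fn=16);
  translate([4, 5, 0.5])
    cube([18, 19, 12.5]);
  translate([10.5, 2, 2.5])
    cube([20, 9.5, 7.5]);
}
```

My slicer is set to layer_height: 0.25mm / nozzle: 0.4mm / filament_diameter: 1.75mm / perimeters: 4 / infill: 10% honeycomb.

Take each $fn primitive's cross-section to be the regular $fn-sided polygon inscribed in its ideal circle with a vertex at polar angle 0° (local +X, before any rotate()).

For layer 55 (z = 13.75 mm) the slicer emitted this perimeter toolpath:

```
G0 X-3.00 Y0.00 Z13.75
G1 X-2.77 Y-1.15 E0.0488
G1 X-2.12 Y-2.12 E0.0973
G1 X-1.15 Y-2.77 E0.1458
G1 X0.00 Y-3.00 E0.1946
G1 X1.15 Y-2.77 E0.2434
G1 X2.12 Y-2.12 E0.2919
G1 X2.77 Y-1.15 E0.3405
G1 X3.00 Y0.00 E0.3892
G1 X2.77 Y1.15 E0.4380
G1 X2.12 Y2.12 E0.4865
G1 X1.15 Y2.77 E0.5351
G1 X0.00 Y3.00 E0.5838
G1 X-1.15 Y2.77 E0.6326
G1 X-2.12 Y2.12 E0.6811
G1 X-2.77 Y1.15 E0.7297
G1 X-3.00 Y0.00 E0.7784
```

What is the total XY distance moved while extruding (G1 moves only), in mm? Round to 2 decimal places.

Sum the Euclidean lengths of each G1 segment: total = 18.72 mm.

18.72 mm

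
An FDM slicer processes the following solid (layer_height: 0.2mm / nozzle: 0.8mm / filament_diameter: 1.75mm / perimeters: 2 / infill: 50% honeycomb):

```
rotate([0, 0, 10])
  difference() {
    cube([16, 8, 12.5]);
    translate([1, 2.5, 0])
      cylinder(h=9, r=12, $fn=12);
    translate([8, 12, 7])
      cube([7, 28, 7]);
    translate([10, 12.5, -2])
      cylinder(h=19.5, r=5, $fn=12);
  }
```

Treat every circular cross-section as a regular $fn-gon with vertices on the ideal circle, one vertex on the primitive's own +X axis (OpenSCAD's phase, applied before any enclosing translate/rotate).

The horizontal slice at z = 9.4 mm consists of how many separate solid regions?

At z = 9.4 mm: the 16×8 cube contributes its full rectangle; the cylinder at (1, 2.5) does not reach this height (z outside [0, 9]); the 7×28 cube at (8, 12) contributes its full rectangle; the r=5 cylinder at (10, 12.5) gives a regular 12-gon of circumradius 5 (constant along its height); Subtracting the remaining from the first: starting from the 16×8 cube, the 7×28 cube at (8, 12) misses the remaining region (no effect); the r=5 cylinder at (10, 12.5) partially overlaps it — only the 0.93 mm² overlap (of its 75.00 mm²) is removed, clipping the outline — 1 connected region; (rotated 10° about Z; rotation is an isometry so areas/perimeters/island counts are preserved). The result has 1 disconnected region.

1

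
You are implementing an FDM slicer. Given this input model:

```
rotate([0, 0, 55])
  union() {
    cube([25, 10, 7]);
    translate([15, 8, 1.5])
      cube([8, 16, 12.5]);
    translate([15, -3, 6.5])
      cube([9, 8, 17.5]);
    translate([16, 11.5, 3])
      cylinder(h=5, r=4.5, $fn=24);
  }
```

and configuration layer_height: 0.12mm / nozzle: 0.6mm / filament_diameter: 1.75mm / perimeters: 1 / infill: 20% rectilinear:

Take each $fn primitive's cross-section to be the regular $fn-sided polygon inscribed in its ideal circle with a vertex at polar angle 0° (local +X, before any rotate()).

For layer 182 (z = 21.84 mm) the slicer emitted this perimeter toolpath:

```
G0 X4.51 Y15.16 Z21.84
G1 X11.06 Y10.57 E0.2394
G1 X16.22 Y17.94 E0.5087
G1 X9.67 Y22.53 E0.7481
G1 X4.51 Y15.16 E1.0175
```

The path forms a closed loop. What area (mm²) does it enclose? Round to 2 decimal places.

Apply the shoelace formula to the sequence of (X, Y) vertices; enclosed area = 71.96 mm².

71.96 mm²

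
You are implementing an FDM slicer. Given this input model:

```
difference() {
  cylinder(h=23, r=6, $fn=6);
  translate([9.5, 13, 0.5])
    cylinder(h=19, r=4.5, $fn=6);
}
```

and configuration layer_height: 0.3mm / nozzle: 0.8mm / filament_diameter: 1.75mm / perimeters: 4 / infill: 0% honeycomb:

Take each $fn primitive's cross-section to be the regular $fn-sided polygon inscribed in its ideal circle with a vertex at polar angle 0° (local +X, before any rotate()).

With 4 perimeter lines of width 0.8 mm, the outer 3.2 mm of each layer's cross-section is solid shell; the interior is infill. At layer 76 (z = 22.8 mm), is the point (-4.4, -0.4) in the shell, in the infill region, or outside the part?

shell

At z = 22.8 mm: the r=6 cylinder gives a regular 6-gon of circumradius 6 (constant along its height); the cylinder at (9.5, 13) does not reach this height (z outside [0.5, 19.5]); Taking the first minus the rest: none of the subtracted shapes is present at this height, so the r=6 cylinder is unchanged — 1 connected region. Overall, the cross-section is a single solid region. The nearest boundary edge runs (-6.00, 0.00)→(-3.00, -5.20); distance from the point to it = 1.19 mm. The point is inside the cross-section, 1.19 mm from the nearest boundary — within the 3.2 mm shell band (4 × 0.8).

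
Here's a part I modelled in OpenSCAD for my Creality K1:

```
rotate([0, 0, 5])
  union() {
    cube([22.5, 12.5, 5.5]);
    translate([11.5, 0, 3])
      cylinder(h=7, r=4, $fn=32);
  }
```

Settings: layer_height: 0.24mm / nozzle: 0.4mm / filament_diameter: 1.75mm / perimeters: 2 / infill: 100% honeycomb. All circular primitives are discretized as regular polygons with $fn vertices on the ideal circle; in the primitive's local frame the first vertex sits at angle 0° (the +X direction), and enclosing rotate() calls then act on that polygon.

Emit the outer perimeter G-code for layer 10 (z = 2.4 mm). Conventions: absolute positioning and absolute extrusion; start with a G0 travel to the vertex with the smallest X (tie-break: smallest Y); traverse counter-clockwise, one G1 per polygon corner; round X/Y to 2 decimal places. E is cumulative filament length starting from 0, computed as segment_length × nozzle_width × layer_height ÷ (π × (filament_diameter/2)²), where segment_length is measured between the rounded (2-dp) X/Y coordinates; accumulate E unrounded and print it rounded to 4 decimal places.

G0 X-1.09 Y12.45 Z2.40
G1 X0.00 Y0.00 E0.4988
G1 X22.41 Y1.96 E1.3967
G1 X21.32 Y14.41 E1.8955
G1 X-1.09 Y12.45 E2.7933

At z = 2.4 mm: the cube is present — its section is the full 22.5×12.5 rectangle; the cylinder at (11.5, 0) does not reach this height (z outside [3, 10]); Combining (union): only the 22.5×12.5 cube is present, so the union is just that shape — 1 connected region; (whole slice rotated 5° about Z — lengths, areas and connectivity unchanged). The outline is a single polygon with 4 vertices. Extrusion per mm of travel: 0.4 × 0.24 / (π × 0.875²) = 0.039912. Accumulating E over each segment gives final E = 2.7933.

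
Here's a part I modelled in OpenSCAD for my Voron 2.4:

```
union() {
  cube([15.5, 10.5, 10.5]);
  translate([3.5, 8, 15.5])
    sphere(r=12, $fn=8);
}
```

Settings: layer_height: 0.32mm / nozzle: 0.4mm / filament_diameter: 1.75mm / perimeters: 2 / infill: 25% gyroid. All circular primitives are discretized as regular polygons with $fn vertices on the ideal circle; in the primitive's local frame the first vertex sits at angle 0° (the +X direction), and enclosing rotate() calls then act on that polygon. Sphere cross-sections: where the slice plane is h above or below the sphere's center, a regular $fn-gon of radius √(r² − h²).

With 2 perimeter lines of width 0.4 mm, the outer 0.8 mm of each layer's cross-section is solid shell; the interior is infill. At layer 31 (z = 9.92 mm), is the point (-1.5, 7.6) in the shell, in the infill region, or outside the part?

infill

At z = 9.92 mm: the 15.5×10.5 cube contributes its full rectangle; the r=12 sphere at (3.5, 8) slices to a regular 8-gon of circumradius 10.624 (√(r²−h²) with h=5.58 from center); Combining (union): the regions partially overlap (shared area 133.51 mm²), so overlapping operands fuse into one piece — 1 connected region. Overall, the cross-section is a single solid region. The nearest boundary edge runs (-4.01, 0.49)→(-7.12, 8.00); distance from the point to it = 5.04 mm. The point is inside the cross-section and 5.04 mm from the nearest boundary — more than the 0.8 mm shell width (2 × 0.4), so it's in the infill interior.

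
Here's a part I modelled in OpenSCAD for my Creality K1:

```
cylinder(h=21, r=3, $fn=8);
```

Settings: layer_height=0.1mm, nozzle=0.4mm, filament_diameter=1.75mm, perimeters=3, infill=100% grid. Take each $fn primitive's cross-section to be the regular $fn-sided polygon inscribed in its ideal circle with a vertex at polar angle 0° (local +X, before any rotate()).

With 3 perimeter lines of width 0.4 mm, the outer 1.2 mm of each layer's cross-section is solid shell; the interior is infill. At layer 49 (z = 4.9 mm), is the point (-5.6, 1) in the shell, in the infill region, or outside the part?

outside

At z = 4.9 mm: the r=3 cylinder contributes a regular 8-gon of circumradius 3. Overall, the cross-section is a single solid region. The nearest boundary edge runs (-2.12, 2.12)→(-3.00, 0.00); distance from the point to it = 2.79 mm. The point is not inside any of the regions above, so it lies outside the cross-section (2.79 mm from the nearest boundary).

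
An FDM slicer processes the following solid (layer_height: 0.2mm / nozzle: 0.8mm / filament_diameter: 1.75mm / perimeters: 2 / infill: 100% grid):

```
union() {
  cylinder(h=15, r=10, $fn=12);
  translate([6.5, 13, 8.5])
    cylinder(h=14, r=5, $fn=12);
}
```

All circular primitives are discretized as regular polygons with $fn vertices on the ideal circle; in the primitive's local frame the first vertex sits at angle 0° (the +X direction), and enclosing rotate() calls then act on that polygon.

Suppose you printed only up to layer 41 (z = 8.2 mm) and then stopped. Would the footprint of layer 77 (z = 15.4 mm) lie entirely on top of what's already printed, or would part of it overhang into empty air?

part overhangs

Compare the two slices. At z = 8.2: the r=10 cylinder contributes a regular 12-gon of circumradius 10 (area = (12/2)·10.000²·sin(360°/12) = 300.00 mm²); the cylinder at (6.5, 13) is not intersected at this z (z outside [8.5, 22.5]); Combining (union): only the r=10 cylinder is present, so the union is just that shape — area = 300.00 mm². At z = 15.4: the cylinder is absent (z outside [0, 15]); the r=5 cylinder at (6.5, 13) contributes a regular 12-gon of circumradius 5 (area = (12/2)·5.000²·sin(360°/12) = 75.00 mm²); Merging all regions: only the r=5 cylinder at (6.5, 13) is present, so the union is just that shape — area = 75.00 mm². Checking containment: at z = 15.4 the cross-section extends beyond the z = 8.2 cross-section by about 74.65 mm².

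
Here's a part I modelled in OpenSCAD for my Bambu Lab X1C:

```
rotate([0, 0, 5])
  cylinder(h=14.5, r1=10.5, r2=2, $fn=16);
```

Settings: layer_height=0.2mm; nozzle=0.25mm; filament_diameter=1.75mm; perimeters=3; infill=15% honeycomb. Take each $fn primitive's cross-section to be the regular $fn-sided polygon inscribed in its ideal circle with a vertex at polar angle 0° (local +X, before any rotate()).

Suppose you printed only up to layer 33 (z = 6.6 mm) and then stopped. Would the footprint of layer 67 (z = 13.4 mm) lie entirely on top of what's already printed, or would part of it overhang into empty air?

Compare the two slices. At z = 6.6: the cone contributes a regular 16-gon of circumradius 6.631 (interpolated between r1=10.5 and r2=2 at t=0.455) (area = (16/2)·6.631²·sin(360°/16) = 134.61 mm²); (rotated 5° about Z; rotation is an isometry so areas/perimeters/island counts are preserved). At z = 13.4: the cone contributes a regular 16-gon of circumradius 2.645 (interpolated between r1=10.5 and r2=2 at t=0.924) (area = (16/2)·2.645²·sin(360°/16) = 21.42 mm²); (rotated 5° about Z; rotation is an isometry so areas/perimeters/island counts are preserved). Checking containment: the cross-section at z = 13.4 is a subset of the cross-section at z = 6.6.

entirely on top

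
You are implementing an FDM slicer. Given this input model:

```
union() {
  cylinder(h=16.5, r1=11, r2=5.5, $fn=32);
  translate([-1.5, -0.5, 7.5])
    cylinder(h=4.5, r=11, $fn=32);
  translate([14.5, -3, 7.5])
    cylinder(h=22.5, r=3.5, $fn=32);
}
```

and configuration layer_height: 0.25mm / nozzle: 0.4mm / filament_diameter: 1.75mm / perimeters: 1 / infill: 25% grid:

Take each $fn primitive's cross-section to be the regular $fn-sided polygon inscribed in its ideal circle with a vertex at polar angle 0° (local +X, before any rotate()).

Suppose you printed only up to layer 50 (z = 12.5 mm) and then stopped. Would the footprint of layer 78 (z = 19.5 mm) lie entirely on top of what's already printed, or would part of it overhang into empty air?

entirely on top

Compare the two slices. At z = 12.5: the cone (r1=11→r2=5.5) has section circumradius 6.833 here — a regular 32-gon (area = (32/2)·6.833²·sin(360°/32) = 145.75 mm²); the cylinder at (-1.5, -0.5) is absent (z outside [7.5, 12]); the cylinder at (14.5, -3): section is a regular 32-gon, circumradius r=3.5 (area = (32/2)·3.500²·sin(360°/32) = 38.24 mm²); Taking the union: the 2 present regions are separate (no shared area or edge), so areas and boundary lengths simply add and each stays a separate island — area = 183.99 mm². At z = 19.5: the cone is not intersected at this z (z outside [0, 16.5]); the cylinder at (-1.5, -0.5) is not intersected at this z (z outside [7.5, 12]); the r=3.5 cylinder at (14.5, -3) gives a regular 32-gon of circumradius 3.5 (constant along its height) (area = (32/2)·3.500²·sin(360°/32) = 38.24 mm²); Merging all regions: only the r=3.5 cylinder at (14.5, -3) is present, so the union is just that shape — area = 38.24 mm². Checking containment: the cross-section at z = 19.5 is a subset of the cross-section at z = 12.5.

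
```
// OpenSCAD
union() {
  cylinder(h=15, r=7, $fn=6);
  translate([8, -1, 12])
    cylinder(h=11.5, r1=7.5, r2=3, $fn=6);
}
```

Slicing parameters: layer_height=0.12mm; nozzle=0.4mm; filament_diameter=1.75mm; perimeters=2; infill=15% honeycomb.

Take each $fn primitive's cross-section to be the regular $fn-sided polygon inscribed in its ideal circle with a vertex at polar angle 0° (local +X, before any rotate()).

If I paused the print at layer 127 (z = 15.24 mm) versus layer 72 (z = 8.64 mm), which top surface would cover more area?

layer 72 (z = 8.64 mm)

Layer 127 (z = 15.24): the cylinder is not intersected at this z (z outside [0, 15]); the cone at (8, -1) (r1=7.5→r2=3) has section circumradius 6.232 here — a regular 6-gon (area = (6/2)·6.232²·sin(360°/6) = 100.91 mm²); Merging all regions: only the cone at (8, -1) is present, so the union is just that shape — area = 100.91 mm². So its area = 100.91 mm². Layer 72 (z = 8.64): the r=7 cylinder gives a regular 6-gon of circumradius 7 (constant along its height) (area = (6/2)·7.000²·sin(360°/6) = 127.31 mm²); the cone at (8, -1) is absent (z outside [12, 23.5]); Combining (union): only the r=7 cylinder is present, so the union is just that shape — area = 127.31 mm². So its area = 127.31 mm². Layer 72 is larger (127.31 vs 100.91 mm²).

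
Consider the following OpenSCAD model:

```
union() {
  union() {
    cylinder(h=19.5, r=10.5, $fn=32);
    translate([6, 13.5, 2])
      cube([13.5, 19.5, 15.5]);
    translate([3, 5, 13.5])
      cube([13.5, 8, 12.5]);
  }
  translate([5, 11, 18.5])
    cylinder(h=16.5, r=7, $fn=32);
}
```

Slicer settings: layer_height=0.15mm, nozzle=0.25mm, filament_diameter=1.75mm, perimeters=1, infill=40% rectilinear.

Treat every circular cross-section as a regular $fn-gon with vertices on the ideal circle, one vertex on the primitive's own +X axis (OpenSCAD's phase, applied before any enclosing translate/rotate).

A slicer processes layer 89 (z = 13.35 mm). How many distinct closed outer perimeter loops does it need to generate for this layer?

At z = 13.35 mm: the r=10.5 cylinder contributes a regular 32-gon of circumradius 10.5; the 13.5×19.5 cube at (6, 13.5) contributes its full rectangle; the cube at (3, 5) is absent (z outside [13.5, 26]); Combining (union): the 2 present regions are separate (no shared area or edge), so areas and boundary lengths simply add and each stays a separate island — 2 connected regions; the cylinder at (5, 11) is not intersected at this z (z outside [18.5, 35]); Taking the union: only the result so far is present, so the union is just that shape — 2 connected regions. The result has 2 disconnected regions.

2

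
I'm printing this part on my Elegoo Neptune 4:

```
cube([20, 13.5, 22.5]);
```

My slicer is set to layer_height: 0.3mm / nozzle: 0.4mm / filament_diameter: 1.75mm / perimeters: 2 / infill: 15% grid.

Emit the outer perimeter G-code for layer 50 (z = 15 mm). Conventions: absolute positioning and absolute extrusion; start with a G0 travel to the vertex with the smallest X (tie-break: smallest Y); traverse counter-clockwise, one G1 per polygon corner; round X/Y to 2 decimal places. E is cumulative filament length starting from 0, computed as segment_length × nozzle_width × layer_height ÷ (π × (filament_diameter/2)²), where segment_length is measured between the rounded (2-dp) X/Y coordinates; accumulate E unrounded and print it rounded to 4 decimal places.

At z = 15 mm: the 20×13.5 cube contributes its full rectangle. The outline is a single polygon with 4 vertices. Extrusion per mm of travel: 0.4 × 0.3 / (π × 0.875²) = 0.049890. Accumulating E over each segment gives final E = 3.3426.

G0 X0.00 Y0.00 Z15.00
G1 X20.00 Y0.00 E0.9978
G1 X20.00 Y13.50 E1.6713
G1 X0.00 Y13.50 E2.6691
G1 X0.00 Y0.00 E3.3426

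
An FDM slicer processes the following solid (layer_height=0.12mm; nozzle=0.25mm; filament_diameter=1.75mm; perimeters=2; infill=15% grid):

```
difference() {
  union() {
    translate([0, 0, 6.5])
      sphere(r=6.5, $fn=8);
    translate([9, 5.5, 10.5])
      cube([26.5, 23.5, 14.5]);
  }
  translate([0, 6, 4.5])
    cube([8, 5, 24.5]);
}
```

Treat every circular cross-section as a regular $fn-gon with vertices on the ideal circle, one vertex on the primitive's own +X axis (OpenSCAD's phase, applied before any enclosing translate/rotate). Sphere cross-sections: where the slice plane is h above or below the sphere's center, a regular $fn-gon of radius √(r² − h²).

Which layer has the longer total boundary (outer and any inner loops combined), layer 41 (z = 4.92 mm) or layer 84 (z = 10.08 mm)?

Layer 41 (z = 4.92): the r=6.5 sphere contributes a regular 8-gon of circumradius √(6.5²−1.58²) = 6.305 (perimeter = 2·8·6.305·sin(180°/8) = 38.61 mm); the cube at (9, 5.5) does not reach this height (z outside [10.5, 25]); Combining (union): only the r=6.5 sphere is present, so the union is just that shape — boundary = 38.61 mm; the cube at (0, 6) is present — its section is the full 8×5 rectangle (perimeter 26.00 mm); Subtracting the remaining from the first: starting from that combined region, the 8×5 cube at (0, 6) partially overlaps it — only the 0.11 mm² overlap (of its 40.00 mm²) is removed, clipping the outline — boundary = 38.85 mm. So its perimeter = 38.85 mm. Layer 84 (z = 10.08): the r=6.5 sphere slices to a regular 8-gon of circumradius 5.425 (√(r²−h²) with h=3.58 from center) (perimeter = 2·8·5.425·sin(180°/8) = 33.22 mm); the cube at (9, 5.5) is not intersected at this z (z outside [10.5, 25]); Merging all regions: only the r=6.5 sphere is present, so the union is just that shape — boundary = 33.22 mm; the cube at (0, 6) (footprint 8×5) is included at this height (perimeter 26.00 mm); Subtracting the remaining from the first: starting from the result so far, the 8×5 cube at (0, 6) misses the remaining region (no effect) — boundary = 33.22 mm. So its perimeter = 33.22 mm. Layer 41 is larger (38.85 vs 33.22 mm).

layer 41 (z = 4.92 mm)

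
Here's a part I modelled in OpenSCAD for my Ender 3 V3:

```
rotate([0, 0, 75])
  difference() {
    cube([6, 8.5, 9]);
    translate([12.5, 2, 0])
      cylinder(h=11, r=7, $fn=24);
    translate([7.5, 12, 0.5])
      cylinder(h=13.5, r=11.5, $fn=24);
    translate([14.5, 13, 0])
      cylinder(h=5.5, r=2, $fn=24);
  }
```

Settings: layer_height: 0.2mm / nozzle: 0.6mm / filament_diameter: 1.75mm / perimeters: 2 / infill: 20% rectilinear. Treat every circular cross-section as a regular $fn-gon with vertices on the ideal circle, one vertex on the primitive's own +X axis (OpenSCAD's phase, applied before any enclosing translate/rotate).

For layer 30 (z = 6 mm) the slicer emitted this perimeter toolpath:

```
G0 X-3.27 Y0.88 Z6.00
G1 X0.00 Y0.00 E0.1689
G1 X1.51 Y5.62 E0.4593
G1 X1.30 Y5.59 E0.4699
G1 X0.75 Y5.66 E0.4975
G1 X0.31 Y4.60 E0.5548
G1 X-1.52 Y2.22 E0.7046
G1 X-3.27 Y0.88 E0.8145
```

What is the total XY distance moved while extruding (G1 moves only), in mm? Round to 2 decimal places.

Sum the Euclidean lengths of each G1 segment: total = 16.33 mm.

16.33 mm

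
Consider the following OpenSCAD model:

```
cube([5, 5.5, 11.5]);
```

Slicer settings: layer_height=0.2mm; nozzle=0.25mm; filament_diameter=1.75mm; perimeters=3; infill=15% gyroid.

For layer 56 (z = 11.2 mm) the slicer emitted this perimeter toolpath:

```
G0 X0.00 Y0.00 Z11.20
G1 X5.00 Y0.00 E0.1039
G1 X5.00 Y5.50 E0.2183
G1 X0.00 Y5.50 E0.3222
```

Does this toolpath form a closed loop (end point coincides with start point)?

no

Start point (G0): (0.00, 0.00). End point (last G1): the path does not return to the start — open.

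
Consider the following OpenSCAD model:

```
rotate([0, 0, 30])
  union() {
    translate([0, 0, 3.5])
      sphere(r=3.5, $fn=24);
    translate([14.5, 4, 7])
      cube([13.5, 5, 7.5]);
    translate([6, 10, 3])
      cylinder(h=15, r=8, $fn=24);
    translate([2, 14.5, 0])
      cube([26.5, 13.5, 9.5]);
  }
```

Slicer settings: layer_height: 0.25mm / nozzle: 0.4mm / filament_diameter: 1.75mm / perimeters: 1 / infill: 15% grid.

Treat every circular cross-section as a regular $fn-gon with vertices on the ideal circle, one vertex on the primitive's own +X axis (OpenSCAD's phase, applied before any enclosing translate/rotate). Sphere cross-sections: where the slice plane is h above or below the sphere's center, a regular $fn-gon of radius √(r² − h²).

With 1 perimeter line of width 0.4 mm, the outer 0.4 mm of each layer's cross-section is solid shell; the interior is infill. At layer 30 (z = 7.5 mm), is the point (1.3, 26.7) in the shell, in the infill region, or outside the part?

infill

At z = 7.5 mm: the sphere is absent (|z−center|=4.000 > r=3.5); the cube at (14.5, 4) is present — its section is the full 13.5×5 rectangle; the r=8 cylinder at (6, 10) gives a regular 24-gon of circumradius 8 (constant along its height); the cube at (2, 14.5) (footprint 26.5×13.5) is included at this height; Merging all regions: the regions partially overlap (shared area 28.33 mm²), so overlapping operands fuse into one piece — 2 connected regions; (whole slice rotated 30° about Z — lengths, areas and connectivity unchanged). Overall, the cross-section has 2 separate islands. Undo the 30° rotation: the query point maps to (14.476, 22.473) in the un-rotated model frame. The nearest boundary edge runs (2.00, 28.00)→(28.50, 28.00); distance from the point to it = 5.53 mm. (Shell/infill is judged within the island containing the point — the largest one.) The point is inside the cross-section and 5.53 mm from the nearest boundary — more than the 0.4 mm shell width (1 × 0.4), so it's in the infill interior.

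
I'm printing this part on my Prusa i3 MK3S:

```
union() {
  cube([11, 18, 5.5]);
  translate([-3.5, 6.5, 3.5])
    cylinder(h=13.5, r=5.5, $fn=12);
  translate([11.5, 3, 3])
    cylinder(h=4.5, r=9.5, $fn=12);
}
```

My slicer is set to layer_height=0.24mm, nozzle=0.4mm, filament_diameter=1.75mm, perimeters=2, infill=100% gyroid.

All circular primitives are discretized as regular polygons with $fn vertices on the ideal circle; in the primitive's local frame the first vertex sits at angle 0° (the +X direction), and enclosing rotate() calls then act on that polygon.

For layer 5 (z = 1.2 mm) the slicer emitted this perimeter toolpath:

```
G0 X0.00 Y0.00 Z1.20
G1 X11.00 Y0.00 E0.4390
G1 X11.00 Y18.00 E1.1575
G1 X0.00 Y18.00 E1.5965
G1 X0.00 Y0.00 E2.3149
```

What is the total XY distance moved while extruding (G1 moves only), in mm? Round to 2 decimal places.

Sum the Euclidean lengths of each G1 segment: total = 58.00 mm.

58.00 mm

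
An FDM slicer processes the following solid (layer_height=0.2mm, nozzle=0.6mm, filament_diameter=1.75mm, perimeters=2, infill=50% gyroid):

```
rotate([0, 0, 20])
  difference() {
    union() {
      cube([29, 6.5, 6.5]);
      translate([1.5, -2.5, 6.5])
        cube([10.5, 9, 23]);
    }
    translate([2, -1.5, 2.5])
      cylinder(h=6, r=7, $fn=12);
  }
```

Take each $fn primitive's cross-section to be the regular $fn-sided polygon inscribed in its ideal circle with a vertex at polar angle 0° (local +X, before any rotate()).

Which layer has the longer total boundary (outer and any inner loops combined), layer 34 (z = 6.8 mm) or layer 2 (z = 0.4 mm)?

Layer 34 (z = 6.8): the cube is absent (z outside [0, 6.5]); the 10.5×9 cube at (1.5, -2.5) contributes its full rectangle (perimeter 39.00 mm); Merging all regions: only the 10.5×9 cube at (1.5, -2.5) is present, so the union is just that shape — boundary = 39.00 mm; the cylinder at (2, -1.5): section is a regular 12-gon, circumradius r=7 (perimeter = 2·12·7.000·sin(180°/12) = 43.48 mm); After the difference (first − rest): starting from that combined region, the r=7 cylinder at (2, -1.5) partially overlaps it — only the 47.58 mm² overlap (of its 147.00 mm²) is removed, clipping the outline — boundary = 36.33 mm; (rotated 20° about Z; rotation is an isometry so areas/perimeters/island counts are preserved). So its perimeter = 36.33 mm. Layer 2 (z = 0.4): the cube is present — its section is the full 29×6.5 rectangle (perimeter 71.00 mm); the cube at (1.5, -2.5) does not reach this height (z outside [6.5, 29.5]); Taking the union: only the 29×6.5 cube is present, so the union is just that shape — boundary = 71.00 mm; the cylinder at (2, -1.5) does not reach this height (z outside [2.5, 8.5]); Taking the first minus the rest: none of the subtracted shapes is present at this height, so that combined region is unchanged — boundary = 71.00 mm; (rotated 20° about Z; rotation is an isometry so areas/perimeters/island counts are preserved). So its perimeter = 71.00 mm. Layer 2 is larger (71.00 vs 36.33 mm).

layer 2 (z = 0.4 mm)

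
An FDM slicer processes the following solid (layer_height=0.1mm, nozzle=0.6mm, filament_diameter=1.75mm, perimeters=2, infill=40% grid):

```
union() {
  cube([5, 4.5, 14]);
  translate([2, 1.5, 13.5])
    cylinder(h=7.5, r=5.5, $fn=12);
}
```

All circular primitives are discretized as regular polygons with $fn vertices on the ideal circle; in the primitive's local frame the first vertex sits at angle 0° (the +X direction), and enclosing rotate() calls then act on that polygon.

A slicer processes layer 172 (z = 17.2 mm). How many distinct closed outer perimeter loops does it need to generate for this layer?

1

At z = 17.2 mm: the cube is not intersected at this z (z outside [0, 14]); the r=5.5 cylinder at (2, 1.5) contributes a regular 12-gon of circumradius 5.5; Combining (union): only the r=5.5 cylinder at (2, 1.5) is present, so the union is just that shape — 1 connected region. The result has 1 disconnected region.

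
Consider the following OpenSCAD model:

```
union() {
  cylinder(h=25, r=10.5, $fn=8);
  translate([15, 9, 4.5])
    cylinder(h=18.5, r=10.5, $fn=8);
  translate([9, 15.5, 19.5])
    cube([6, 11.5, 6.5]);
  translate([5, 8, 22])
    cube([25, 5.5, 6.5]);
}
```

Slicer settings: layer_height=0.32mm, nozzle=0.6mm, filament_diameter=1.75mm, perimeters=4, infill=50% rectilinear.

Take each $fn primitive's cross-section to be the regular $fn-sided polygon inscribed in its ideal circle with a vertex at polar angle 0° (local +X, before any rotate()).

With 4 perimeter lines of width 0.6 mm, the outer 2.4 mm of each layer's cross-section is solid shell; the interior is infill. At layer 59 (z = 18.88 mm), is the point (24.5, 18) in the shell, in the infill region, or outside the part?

outside

At z = 18.88 mm: the r=10.5 cylinder gives a regular 8-gon of circumradius 10.5 (constant along its height); the r=10.5 cylinder at (15, 9) contributes a regular 8-gon of circumradius 10.5; the cube at (9, 15.5) is absent (z outside [19.5, 26]); the cube at (5, 8) is absent (z outside [22, 28.5]); Taking the union: the regions partially overlap (shared area 15.87 mm²), so overlapping operands fuse into one piece — 1 connected region. Overall, the cross-section is a single solid region. The nearest boundary edge runs (15.00, 19.50)→(22.42, 16.42); distance from the point to it = 2.61 mm. The point is not inside any of the regions above, so it lies outside the cross-section (2.61 mm from the nearest boundary).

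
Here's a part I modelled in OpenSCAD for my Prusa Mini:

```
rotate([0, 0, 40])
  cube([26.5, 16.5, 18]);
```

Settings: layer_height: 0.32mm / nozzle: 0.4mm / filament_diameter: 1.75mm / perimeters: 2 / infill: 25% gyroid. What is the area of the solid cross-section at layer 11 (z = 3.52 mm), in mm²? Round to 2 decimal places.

437.25 mm²

At z = 3.52 mm: the cube (footprint 26.5×16.5) is included at this height (area 437.25 mm²); (whole slice rotated 40° about Z — lengths, areas and connectivity unchanged). Overall, the cross-section is a single solid region. Net area = 437.25 mm².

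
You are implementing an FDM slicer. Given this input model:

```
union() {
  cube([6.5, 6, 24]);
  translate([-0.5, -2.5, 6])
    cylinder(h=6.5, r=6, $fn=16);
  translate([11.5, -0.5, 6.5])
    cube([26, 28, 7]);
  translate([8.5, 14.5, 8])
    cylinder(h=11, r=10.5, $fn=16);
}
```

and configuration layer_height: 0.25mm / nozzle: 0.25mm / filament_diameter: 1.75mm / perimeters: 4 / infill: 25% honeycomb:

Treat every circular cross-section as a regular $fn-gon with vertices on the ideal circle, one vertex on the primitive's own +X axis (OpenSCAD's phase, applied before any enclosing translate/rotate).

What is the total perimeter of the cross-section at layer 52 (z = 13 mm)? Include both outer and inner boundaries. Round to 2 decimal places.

142.45 mm

At z = 13 mm: the cube is present — its section is the full 6.5×6 rectangle (perimeter 25.00 mm); the cylinder at (-0.5, -2.5) does not reach this height (z outside [6, 12.5]); the 26×28 cube at (11.5, -0.5) contributes its full rectangle (perimeter 108.00 mm); the r=10.5 cylinder at (8.5, 14.5) contributes a regular 16-gon of circumradius 10.5 (perimeter = 2·16·10.500·sin(180°/16) = 65.55 mm); Merging all regions: the regions partially overlap (shared area 111.46 mm²), so the edge portions inside another operand are dropped and the merged outline is re-measured after clipping — boundary = 142.45 mm. Overall, the cross-section is a single solid region. Total boundary length (outer) = 142.45 mm.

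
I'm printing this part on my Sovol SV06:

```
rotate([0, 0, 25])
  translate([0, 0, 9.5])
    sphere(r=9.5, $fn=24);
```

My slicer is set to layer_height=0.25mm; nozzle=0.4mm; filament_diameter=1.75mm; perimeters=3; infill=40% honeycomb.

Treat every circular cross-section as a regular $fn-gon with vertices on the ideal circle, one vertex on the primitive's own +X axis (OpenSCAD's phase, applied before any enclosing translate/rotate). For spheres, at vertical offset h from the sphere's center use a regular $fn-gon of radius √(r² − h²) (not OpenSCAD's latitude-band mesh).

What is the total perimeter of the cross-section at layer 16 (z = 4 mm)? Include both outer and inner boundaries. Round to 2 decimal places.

48.53 mm

At z = 4 mm: the r=9.5 sphere contributes a regular 24-gon of circumradius √(9.5²−5.5²) = 7.746 (perimeter = 2·24·7.746·sin(180°/24) = 48.53 mm); (whole slice rotated 25° about Z — lengths, areas and connectivity unchanged). Overall, the cross-section is a single solid region. Total boundary length (outer) = 48.53 mm.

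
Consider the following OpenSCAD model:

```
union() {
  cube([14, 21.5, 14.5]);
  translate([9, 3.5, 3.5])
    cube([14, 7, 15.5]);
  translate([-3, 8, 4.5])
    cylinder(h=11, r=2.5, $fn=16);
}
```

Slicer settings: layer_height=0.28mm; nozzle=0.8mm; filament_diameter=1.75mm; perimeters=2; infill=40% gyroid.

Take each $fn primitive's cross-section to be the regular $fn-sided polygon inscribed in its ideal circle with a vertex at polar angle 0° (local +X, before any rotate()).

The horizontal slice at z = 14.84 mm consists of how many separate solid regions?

At z = 14.84 mm: the cube is absent (z outside [0, 14.5]); the cube at (9, 3.5) (footprint 14×7) is included at this height; the r=2.5 cylinder at (-3, 8) contributes a regular 16-gon of circumradius 2.5; Merging all regions: the 2 present regions are separate (no shared area or edge), so areas and boundary lengths simply add and each stays a separate island — 2 connected regions. The result has 2 disconnected regions.

2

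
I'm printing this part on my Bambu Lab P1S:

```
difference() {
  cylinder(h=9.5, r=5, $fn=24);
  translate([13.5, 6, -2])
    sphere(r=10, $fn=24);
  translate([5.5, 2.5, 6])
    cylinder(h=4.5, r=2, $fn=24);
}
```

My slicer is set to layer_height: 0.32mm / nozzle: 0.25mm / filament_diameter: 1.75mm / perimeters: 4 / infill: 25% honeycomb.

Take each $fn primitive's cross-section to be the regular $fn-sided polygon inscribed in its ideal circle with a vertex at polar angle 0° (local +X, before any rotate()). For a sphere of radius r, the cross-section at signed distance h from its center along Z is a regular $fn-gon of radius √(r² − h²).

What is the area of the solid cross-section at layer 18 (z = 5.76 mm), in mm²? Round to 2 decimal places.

77.65 mm²

At z = 5.76 mm: the r=5 cylinder gives a regular 24-gon of circumradius 5 (constant along its height) (area = (24/2)·5.000²·sin(360°/24) = 77.65 mm²); the sphere at (13.5, 6): section is a regular 24-gon, circumradius = √(r²−h²) = √(10²−7.76²) = 6.307 (area = (24/2)·6.307²·sin(360°/24) = 123.56 mm²); the cylinder at (5.5, 2.5) is not intersected at this z (z outside [6, 10.5]); Taking the first minus the rest: starting from the r=5 cylinder (77.65 mm²), the r=10 sphere at (13.5, 6) misses the remaining region (no effect) — area = 77.65 mm². Overall, the cross-section is a single solid region. Net area = 77.65 mm².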